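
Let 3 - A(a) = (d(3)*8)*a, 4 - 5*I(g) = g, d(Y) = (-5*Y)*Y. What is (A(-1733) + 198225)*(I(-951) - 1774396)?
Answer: 755193906660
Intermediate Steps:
d(Y) = -5*Y²
I(g) = ⅘ - g/5
A(a) = 3 + 360*a (A(a) = 3 - -5*3²*8*a = 3 - -5*9*8*a = 3 - (-45*8)*a = 3 - (-360)*a = 3 + 360*a)
(A(-1733) + 198225)*(I(-951) - 1774396) = ((3 + 360*(-1733)) + 198225)*((⅘ - ⅕*(-951)) - 1774396) = ((3 - 623880) + 198225)*((⅘ + 951/5) - 1774396) = (-623877 + 198225)*(191 - 1774396) = -425652*(-1774205) = 755193906660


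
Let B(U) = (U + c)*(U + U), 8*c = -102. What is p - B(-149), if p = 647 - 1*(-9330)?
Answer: -76449/2 ≈ -38225.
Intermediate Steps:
c = -51/4 (c = (1/8)*(-102) = -51/4 ≈ -12.750)
p = 9977 (p = 647 + 9330 = 9977)
B(U) = 2*U*(-51/4 + U) (B(U) = (U - 51/4)*(U + U) = (-51/4 + U)*(2*U) = 2*U*(-51/4 + U))
p - B(-149) = 9977 - (-149)*(-51 + 4*(-149))/2 = 9977 - (-149)*(-51 - 596)/2 = 9977 - (-149)*(-647)/2 = 9977 - 1*96403/2 = 9977 - 96403/2 = -76449/2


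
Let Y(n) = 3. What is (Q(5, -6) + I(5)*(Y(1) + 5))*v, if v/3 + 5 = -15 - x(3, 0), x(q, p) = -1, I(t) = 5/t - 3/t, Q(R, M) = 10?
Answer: -3762/5 ≈ -752.40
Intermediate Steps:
I(t) = 2/t
v = -57 (v = -15 + 3*(-15 - 1*(-1)) = -15 + 3*(-15 + 1) = -15 + 3*(-14) = -15 - 42 = -57)
(Q(5, -6) + I(5)*(Y(1) + 5))*v = (10 + (2/5)*(3 + 5))*(-57) = (10 + (2*(⅕))*8)*(-57) = (10 + (⅖)*8)*(-57) = (10 + 16/5)*(-57) = (66/5)*(-57) = -3762/5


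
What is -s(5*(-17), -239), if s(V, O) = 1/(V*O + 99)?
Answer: -1/20414 ≈ -4.8986e-5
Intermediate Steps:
s(V, O) = 1/(99 + O*V) (s(V, O) = 1/(O*V + 99) = 1/(99 + O*V))
-s(5*(-17), -239) = -1/(99 - 1195*(-17)) = -1/(99 - 239*(-85)) = -1/(99 + 20315) = -1/20414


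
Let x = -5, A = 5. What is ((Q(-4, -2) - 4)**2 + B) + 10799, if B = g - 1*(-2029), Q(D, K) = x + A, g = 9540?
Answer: 22384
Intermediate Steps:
Q(D, K) = 0 (Q(D, K) = -5 + 5 = 0)
B = 11569 (B = 9540 - 1*(-2029) = 9540 + 2029 = 11569)
((Q(-4, -2) - 4)**2 + B) + 10799 = ((0 - 4)**2 + 11569) + 10799 = ((-4)**2 + 11569) + 10799 = (16 + 11569) + 10799 = 11585 + 10799 = 22384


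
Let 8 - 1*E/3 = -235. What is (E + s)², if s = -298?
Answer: 185761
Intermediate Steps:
E = 729 (E = 24 - 3*(-235) = 24 + 705 = 729)
(E + s)² = (729 - 298)² = 431² = 185761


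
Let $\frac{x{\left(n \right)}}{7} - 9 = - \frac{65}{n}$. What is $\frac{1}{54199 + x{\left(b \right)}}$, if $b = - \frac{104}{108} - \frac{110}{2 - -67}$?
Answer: $\frac{1588}{86450611} \approx 1.8369 \cdot 10^{-5}$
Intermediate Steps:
$b = - \frac{1588}{621}$ ($b = \left(-104\right) \frac{1}{108} - \frac{110}{2 + 67} = - \frac{26}{27} - \frac{110}{69} = - \frac{1588}{621} \approx -2.5572$)
$x{\left(n \right)} = 63 - \frac{455}{n}$ ($x{\left(n \right)} = 63 + 7 \left(- \frac{65}{n}\right) = 63 - \frac{455}{n}$)
$\frac{1}{54199 + x{\left(b \right)}} = \frac{1}{54199 - \left(-63 + \frac{455}{- \frac{1588}{621}}\right)} = \frac{1}{54199 + \left(63 - - \frac{282555}{1588}\right)} = \frac{1}{54199 + \left(63 + \frac{282555}{1588}\right)} = \frac{1}{54199 + \frac{382599}{1588}} = \frac{1}{\frac{86450611}{1588}} = \frac{1588}{86450611}$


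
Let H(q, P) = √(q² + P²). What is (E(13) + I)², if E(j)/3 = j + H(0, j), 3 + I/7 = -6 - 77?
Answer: 274576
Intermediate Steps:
H(q, P) = √(P² + q²)
I = -602 (I = -21 + 7*(-6 - 77) = -21 + 7*(-83) = -21 - 581 = -602)
E(j) = 3*j + 3*√(j²) (E(j) = 3*(j + √(j² + 0²)) = 3*(j + √(j² + 0)) = 3*(j + √(j²)) = 3*j + 3*√(j²))
(E(13) + I)² = ((3*13 + 3*√(13²)) - 602)² = ((39 + 3*√169) - 602)² = ((39 + 3*13) - 602)² = ((39 + 39) - 602)² = (78 - 602)² = (-524)² = 274576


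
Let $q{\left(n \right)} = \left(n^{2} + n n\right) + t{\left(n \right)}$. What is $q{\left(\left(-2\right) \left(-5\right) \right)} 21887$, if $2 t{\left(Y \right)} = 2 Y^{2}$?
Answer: $6566100$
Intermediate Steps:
$t{\left(Y \right)} = Y^{2}$ ($t{\left(Y \right)} = \frac{2 Y^{2}}{2} = Y^{2}$)
$q{\left(n \right)} = 3 n^{2}$ ($q{\left(n \right)} = \left(n^{2} + n n\right) + n^{2} = \left(n^{2} + n^{2}\right) + n^{2} = 2 n^{2} + n^{2} = 3 n^{2}$)
$q{\left(\left(-2\right) \left(-5\right) \right)} 21887 = 3 \left(\left(-2\right) \left(-5\right)\right)^{2} \cdot 21887 = 3 \cdot 10^{2} \cdot 21887 = 3 \cdot 100 \cdot 21887 = 300 \cdot 21887 = 6566100$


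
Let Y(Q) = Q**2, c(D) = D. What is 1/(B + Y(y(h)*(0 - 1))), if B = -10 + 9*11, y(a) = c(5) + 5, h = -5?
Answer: 1/189 ≈ 0.0052910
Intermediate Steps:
y(a) = 10 (y(a) = 5 + 5 = 10)
B = 89 (B = -10 + 99 = 89)
1/(B + Y(y(h)*(0 - 1))) = 1/(89 + (10*(0 - 1))**2) = 1/(89 + (10*(-1))**2) = 1/(89 + (-10)**2) = 1/(89 + 100) = 1/189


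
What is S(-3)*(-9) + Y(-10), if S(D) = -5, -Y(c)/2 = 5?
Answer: 35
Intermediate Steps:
Y(c) = -10 (Y(c) = -2*5 = -10)
S(-3)*(-9) + Y(-10) = -5*(-9) - 10 = 45 - 10 = 35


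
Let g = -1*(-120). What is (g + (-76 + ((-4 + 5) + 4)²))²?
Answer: 4761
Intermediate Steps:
g = 120
(g + (-76 + ((-4 + 5) + 4)²))² = (120 + (-76 + ((-4 + 5) + 4)²))² = (120 + (-76 + (1 + 4)²))² = (120 + (-76 + 5²))² = (120 + (-76 + 25))² = (120 - 51)² = 69² = 4761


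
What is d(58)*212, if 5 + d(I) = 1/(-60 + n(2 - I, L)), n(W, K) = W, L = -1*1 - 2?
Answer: -30793/29 ≈ -1061.8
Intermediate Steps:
L = -3 (L = -1 - 2 = -3)
d(I) = -5 + 1/(-58 - I) (d(I) = -5 + 1/(-60 + (2 - I)) = -5 + 1/(-58 - I))
d(58)*212 = ((-291 - 5*58)/(58 + 58))*212 = ((-291 - 290)/116)*212 = ((1/116)*(-581))*212 = -581/116*212 = -30793/29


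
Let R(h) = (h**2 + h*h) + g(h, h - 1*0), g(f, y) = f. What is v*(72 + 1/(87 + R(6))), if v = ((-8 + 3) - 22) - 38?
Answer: -154453/33 ≈ -4680.4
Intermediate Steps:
R(h) = h + 2*h**2 (R(h) = (h**2 + h*h) + h = (h**2 + h**2) + h = 2*h**2 + h = h + 2*h**2)
v = -65 (v = (-5 - 22) - 38 = -27 - 38 = -65)
v*(72 + 1/(87 + R(6))) = -65*(72 + 1/(87 + 6*(1 + 2*6))) = -65*(72 + 1/(87 + 6*(1 + 12))) = -65*(72 + 1/(87 + 6*13)) = -65*(72 + 1/(87 + 78)) = -65*(72 + 1/165) = -65*11881/165 = -154453/33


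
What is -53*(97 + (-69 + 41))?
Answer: -3657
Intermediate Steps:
-53*(97 + (-69 + 41)) = -53*(97 - 28) = -53*69 = -3657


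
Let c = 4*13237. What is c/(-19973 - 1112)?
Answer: -52948/21085 ≈ -2.5112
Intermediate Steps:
c = 52948
c/(-19973 - 1112) = 52948/(-19973 - 1112) = 52948/(-21085) = 52948*(-1/21085) = -52948/21085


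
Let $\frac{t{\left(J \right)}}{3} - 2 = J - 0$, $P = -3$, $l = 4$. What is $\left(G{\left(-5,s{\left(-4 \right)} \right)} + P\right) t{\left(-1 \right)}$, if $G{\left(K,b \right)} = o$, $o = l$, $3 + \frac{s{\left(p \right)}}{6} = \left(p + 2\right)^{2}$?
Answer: $3$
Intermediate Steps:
$s{\left(p \right)} = -18 + 6 \left(2 + p\right)^{2}$ ($s{\left(p \right)} = -18 + 6 \left(p + 2\right)^{2} = -18 + 6 \left(2 + p\right)^{2}$)
$o = 4$
$G{\left(K,b \right)} = 4$
$t{\left(J \right)} = 6 + 3 J$ ($t{\left(J \right)} = 6 + 3 \left(J - 0\right) = 6 + 3 \left(J + 0\right) = 6 + 3 J$)
$\left(G{\left(-5,s{\left(-4 \right)} \right)} + P\right) t{\left(-1 \right)} = \left(4 - 3\right) \left(6 + 3 \left(-1\right)\right) = 1 \left(6 - 3\right) = 1 \cdot 3 = 3$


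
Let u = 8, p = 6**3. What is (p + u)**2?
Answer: 50176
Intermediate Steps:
p = 216
(p + u)**2 = (216 + 8)**2 = 224**2 = 50176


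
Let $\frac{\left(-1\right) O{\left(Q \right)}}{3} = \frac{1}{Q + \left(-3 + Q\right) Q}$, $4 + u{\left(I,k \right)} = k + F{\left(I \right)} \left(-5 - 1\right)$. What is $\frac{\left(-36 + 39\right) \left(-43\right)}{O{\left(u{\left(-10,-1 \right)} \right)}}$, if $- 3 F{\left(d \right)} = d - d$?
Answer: $1505$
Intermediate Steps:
$F{\left(d \right)} = 0$ ($F{\left(d \right)} = - \frac{d - d}{3} = \left(- \frac{1}{3}\right) 0 = 0$)
$u{\left(I,k \right)} = -4 + k$ ($u{\left(I,k \right)} = -4 + \left(k + 0 \left(-5 - 1\right)\right) = -4 + \left(k + 0 \left(-6\right)\right) = -4 + \left(k + 0\right) = -4 + k$)
$O{\left(Q \right)} = - \frac{3}{Q + Q \left(-3 + Q\right)}$ ($O{\left(Q \right)} = - \frac{3}{Q + \left(-3 + Q\right) Q} = - \frac{3}{Q + Q \left(-3 + Q\right)}$)
$\frac{\left(-36 + 39\right) \left(-43\right)}{O{\left(u{\left(-10,-1 \right)} \right)}} = \frac{\left(-36 + 39\right) \left(-43\right)}{\left(-3\right) \frac{1}{-4 - 1} \frac{1}{-2 - 5}} = \frac{3 \left(-43\right)}{\left(-3\right) \frac{1}{-5} \frac{1}{-2 - 5}} = - \frac{129}{\left(-3\right) \left(- \frac{1}{5}\right) \frac{1}{-7}} = - \frac{129}{\left(-3\right) \left(- \frac{1}{5}\right) \left(- \frac{1}{7}\right)} = - \frac{129}{- \frac{3}{35}} = \left(-129\right) \left(- \frac{35}{3}\right) = 1505$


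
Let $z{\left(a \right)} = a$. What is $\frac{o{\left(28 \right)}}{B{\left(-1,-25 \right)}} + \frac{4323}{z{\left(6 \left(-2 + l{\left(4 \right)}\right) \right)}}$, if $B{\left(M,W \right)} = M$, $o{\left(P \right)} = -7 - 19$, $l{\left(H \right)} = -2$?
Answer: $- \frac{1233}{8} \approx -154.13$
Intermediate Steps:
$o{\left(P \right)} = -26$
$\frac{o{\left(28 \right)}}{B{\left(-1,-25 \right)}} + \frac{4323}{z{\left(6 \left(-2 + l{\left(4 \right)}\right) \right)}} = - \frac{26}{-1} + \frac{4323}{6 \left(-2 - 2\right)} = \left(-26\right) \left(-1\right) + \frac{4323}{6 \left(-4\right)} = 26 + \frac{4323}{-24} = 26 + 4323 \left(- \frac{1}{24}\right) = 26 - \frac{1441}{8} = - \frac{1233}{8}$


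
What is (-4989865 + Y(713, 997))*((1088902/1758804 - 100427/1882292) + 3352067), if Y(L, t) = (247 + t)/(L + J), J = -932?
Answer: -3031730681492565602059286557/181254402757548 ≈ -1.6726e+13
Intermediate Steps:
Y(L, t) = (247 + t)/(-932 + L) (Y(L, t) = (247 + t)/(L - 932) = (247 + t)/(-932 + L))
(-4989865 + Y(713, 997))*((1088902/1758804 - 100427/1882292) + 3352067) = (-4989865 + (247 + 997)/(-932 + 713))*((1088902/1758804 - 100427/1882292) + 3352067) = (-4989865 + 1244/(-219))*((1088902*(1/1758804) - 100427*1/1882292) + 3352067) = (-4989865 - 1/219*1244)*((544451/879402 - 100427/1882292) + 3352067) = (-4989865 - 1244/219)*(468250028519/827645674692 + 3352067) = -1092781679/219*2774324222077816883/827645674692 = -3031730681492565602059286557/181254402757548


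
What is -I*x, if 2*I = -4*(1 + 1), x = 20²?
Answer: 1600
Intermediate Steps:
x = 400
I = -4 (I = (-4*(1 + 1))/2 = (-4*2)/2 = (½)*(-8) = -4)
-I*x = -(-4)*400 = -1*(-1600) = 1600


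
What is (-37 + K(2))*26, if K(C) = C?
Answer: -910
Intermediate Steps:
(-37 + K(2))*26 = (-37 + 2)*26 = -35*26 = -910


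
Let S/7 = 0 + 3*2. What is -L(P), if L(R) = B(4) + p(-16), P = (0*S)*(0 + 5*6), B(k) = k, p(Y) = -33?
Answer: 29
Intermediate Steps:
S = 42 (S = 7*(0 + 3*2) = 7*(0 + 6) = 7*6 = 42)
P = 0 (P = (0*42)*(0 + 5*6) = 0*(0 + 30) = 0*30 = 0)
L(R) = -29 (L(R) = 4 - 33 = -29)
-L(P) = -1*(-29) = 29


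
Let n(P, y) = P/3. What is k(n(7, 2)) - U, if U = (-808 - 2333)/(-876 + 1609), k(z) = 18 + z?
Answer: 54136/2199 ≈ 24.618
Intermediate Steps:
n(P, y) = P/3 (n(P, y) = P*(⅓) = P/3)
U = -3141/733 ≈ -4.2851
k(n(7, 2)) - U = (18 + (⅓)*7) - 1*(-3141/733) = (18 + 7/3) + 3141/733 = 61/3 + 3141/733 = 54136/2199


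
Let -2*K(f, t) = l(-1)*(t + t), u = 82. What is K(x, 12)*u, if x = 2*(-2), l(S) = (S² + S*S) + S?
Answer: -984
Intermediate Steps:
l(S) = S + 2*S² (l(S) = (S² + S²) + S = 2*S² + S = S + 2*S²)
x = -4
K(f, t) = -t (K(f, t) = -(-(1 + 2*(-1)))*(t + t)/2 = -(-(1 - 2))*2*t/2 = -(-1*(-1))*2*t/2 = -2*t/2 = -t)
K(x, 12)*u = -1*12*82 = -12*82 = -984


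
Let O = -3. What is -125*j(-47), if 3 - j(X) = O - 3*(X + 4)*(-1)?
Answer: -16875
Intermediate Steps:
j(X) = -6 - 3*X (j(X) = 3 - (-3 - 3*(X + 4)*(-1)) = 3 - (-3 - 3*(4 + X)*(-1)) = 3 - (-3 - 3*(-4 - X)) = 3 - (-3 + (12 + 3*X)) = 3 - (9 + 3*X) = 3 + (-9 - 3*X) = -6 - 3*X)
-125*j(-47) = -125*(-6 - 3*(-47)) = -125*(-6 + 141) = -125*135 = -16875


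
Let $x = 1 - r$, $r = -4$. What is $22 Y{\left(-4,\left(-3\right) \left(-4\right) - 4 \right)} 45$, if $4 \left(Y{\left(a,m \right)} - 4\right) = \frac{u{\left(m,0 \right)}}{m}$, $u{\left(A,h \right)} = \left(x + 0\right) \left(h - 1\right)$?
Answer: $\frac{60885}{16} \approx 3805.3$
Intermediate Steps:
$x = 5$ ($x = 1 - -4 = 1 + 4 = 5$)
$u{\left(A,h \right)} = -5 + 5 h$ ($u{\left(A,h \right)} = \left(5 + 0\right) \left(h - 1\right) = 5 \left(-1 + h\right) = -5 + 5 h$)
$Y{\left(a,m \right)} = 4 - \frac{5}{4 m}$ ($Y{\left(a,m \right)} = 4 + \frac{\left(-5 + 5 \cdot 0\right) \frac{1}{m}}{4} = 4 + \frac{\left(-5 + 0\right) \frac{1}{m}}{4} = 4 + \frac{\left(-5\right) \frac{1}{m}}{4} = 4 - \frac{5}{4 m}$)
$22 Y{\left(-4,\left(-3\right) \left(-4\right) - 4 \right)} 45 = 22 \left(4 - \frac{5}{4 \left(\left(-3\right) \left(-4\right) - 4\right)}\right) 45 = 22 \left(4 - \frac{5}{4 \left(12 - 4\right)}\right) 45 = 22 \left(4 - \frac{5}{4 \cdot 8}\right) 45 = 22 \left(4 - \frac{5}{32}\right) 45 = 22 \cdot \frac{123}{32} \cdot 45 = \frac{1353}{16} \cdot 45 = \frac{60885}{16}$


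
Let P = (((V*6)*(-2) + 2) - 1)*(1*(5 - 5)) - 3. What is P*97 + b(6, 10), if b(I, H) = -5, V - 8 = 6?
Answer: -296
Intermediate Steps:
V = 14 (V = 8 + 6 = 14)
P = -3 (P = (((14*6)*(-2) + 2) - 1)*(1*(5 - 5)) - 3 = ((84*(-2) + 2) - 1)*(1*0) - 3 = ((-168 + 2) - 1)*0 - 3 = (-166 - 1)*0 - 3 = -167*0 - 3 = 0 - 3 = -3)
P*97 + b(6, 10) = -3*97 - 5 = -291 - 5 = -296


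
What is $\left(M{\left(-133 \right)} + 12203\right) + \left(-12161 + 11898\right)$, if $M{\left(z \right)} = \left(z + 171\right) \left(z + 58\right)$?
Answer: $9090$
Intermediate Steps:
$M{\left(z \right)} = \left(58 + z\right) \left(171 + z\right)$ ($M{\left(z \right)} = \left(171 + z\right) \left(58 + z\right) = \left(58 + z\right) \left(171 + z\right)$)
$\left(M{\left(-133 \right)} + 12203\right) + \left(-12161 + 11898\right) = \left(\left(9918 + \left(-133\right)^{2} + 229 \left(-133\right)\right) + 12203\right) + \left(-12161 + 11898\right) = \left(\left(9918 + 17689 - 30457\right) + 12203\right) - 263 = \left(-2850 + 12203\right) - 263 = 9353 - 263 = 9090$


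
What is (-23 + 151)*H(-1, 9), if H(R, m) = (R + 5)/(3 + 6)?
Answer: 512/9 ≈ 56.889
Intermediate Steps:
H(R, m) = 5/9 + R/9 (H(R, m) = (5 + R)/9 = (5 + R)*(⅑) = 5/9 + R/9)
(-23 + 151)*H(-1, 9) = (-23 + 151)*(5/9 + (⅑)*(-1)) = 128*(5/9 - ⅑) = 128*(4/9) = 512/9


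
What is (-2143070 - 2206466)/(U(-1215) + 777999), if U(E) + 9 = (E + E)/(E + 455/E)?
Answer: -642287282048/114884522565 ≈ -5.5907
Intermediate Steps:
U(E) = -9 + 2*E/(E + 455/E) (U(E) = -9 + (E + E)/(E + 455/E) = -9 + (2*E)/(E + 455/E) = -9 + 2*E/(E + 455/E))
(-2143070 - 2206466)/(U(-1215) + 777999) = (-2143070 - 2206466)/(7*(-585 - 1*(-1215)²)/(455 + (-1215)²) + 777999) = -4349536/(7*(-585 - 1*1476225)/(455 + 1476225) + 777999) = -4349536/(7*(-585 - 1476225)/1476680 + 777999) = -4349536/(7*(1/1476680)*(-1476810) + 777999) = -4349536/(-1033767/147668 + 777999) = -4349536/114884522565/147668 = -4349536*147668/114884522565 = -642287282048/114884522565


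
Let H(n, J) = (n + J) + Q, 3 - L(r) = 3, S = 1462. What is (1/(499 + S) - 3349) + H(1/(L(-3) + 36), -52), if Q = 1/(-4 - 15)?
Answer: -4561875577/1341324 ≈ -3401.0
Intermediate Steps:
L(r) = 0 (L(r) = 3 - 1*3 = 3 - 3 = 0)
Q = -1/19 (Q = 1/(-19) = -1/19 ≈ -0.052632)
H(n, J) = -1/19 + J + n (H(n, J) = (n + J) - 1/19 = (J + n) - 1/19 = -1/19 + J + n)
(1/(499 + S) - 3349) + H(1/(L(-3) + 36), -52) = (1/(499 + 1462) - 3349) + (-1/19 - 52 + 1/(0 + 36)) = (1/1961 - 3349) + (-1/19 - 52 + 1/36) = -6567388/1961 - 35585/684 = -4561875577/1341324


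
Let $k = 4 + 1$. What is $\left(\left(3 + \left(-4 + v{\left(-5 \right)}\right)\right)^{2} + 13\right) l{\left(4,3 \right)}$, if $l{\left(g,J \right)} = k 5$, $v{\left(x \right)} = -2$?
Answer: $550$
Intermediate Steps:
$k = 5$
$l{\left(g,J \right)} = 25$ ($l{\left(g,J \right)} = 5 \cdot 5 = 25$)
$\left(\left(3 + \left(-4 + v{\left(-5 \right)}\right)\right)^{2} + 13\right) l{\left(4,3 \right)} = \left(\left(3 - 6\right)^{2} + 13\right) 25 = \left(\left(-3\right)^{2} + 13\right) 25 = \left(9 + 13\right) 25 = 22 \cdot 25 = 550$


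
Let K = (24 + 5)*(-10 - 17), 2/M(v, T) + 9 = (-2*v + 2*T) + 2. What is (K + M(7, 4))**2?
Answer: 103652761/169 ≈ 6.1333e+5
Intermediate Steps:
M(v, T) = 2/(-7 - 2*v + 2*T) (M(v, T) = 2/(-9 + ((-2*v + 2*T) + 2)) = 2/(-9 + (2 - 2*v + 2*T)) = 2/(-7 - 2*v + 2*T))
K = -783 (K = 29*(-27) = -783)
(K + M(7, 4))**2 = (-783 - 2/(7 - 2*4 + 2*7))**2 = (-783 - 2/(7 - 8 + 14))**2 = (-783 - 2/13)**2 = (-10181/13)**2 = 103652761/169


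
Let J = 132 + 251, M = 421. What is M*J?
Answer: 161243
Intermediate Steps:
J = 383
M*J = 421*383 = 161243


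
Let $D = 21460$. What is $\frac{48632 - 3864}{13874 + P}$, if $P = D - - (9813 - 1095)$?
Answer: $\frac{11192}{11013} \approx 1.0163$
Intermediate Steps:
$P = 30178$ ($P = 21460 - - (9813 - 1095) = 21460 - \left(-1\right) 8718 = 21460 - -8718 = 21460 + 8718 = 30178$)
$\frac{48632 - 3864}{13874 + P} = \frac{48632 - 3864}{13874 + 30178} = \frac{44768}{44052} = 44768 \cdot \frac{1}{44052} = \frac{11192}{11013}$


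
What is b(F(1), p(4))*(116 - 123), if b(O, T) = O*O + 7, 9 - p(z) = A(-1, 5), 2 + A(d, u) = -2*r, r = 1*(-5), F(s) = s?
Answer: -56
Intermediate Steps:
r = -5
A(d, u) = 8 (A(d, u) = -2 - 2*(-5) = -2 + 10 = 8)
p(z) = 1 (p(z) = 9 - 1*8 = 9 - 8 = 1)
b(O, T) = 7 + O**2 (b(O, T) = O**2 + 7 = 7 + O**2)
b(F(1), p(4))*(116 - 123) = (7 + 1**2)*(116 - 123) = (7 + 1)*(-7) = 8*(-7) = -56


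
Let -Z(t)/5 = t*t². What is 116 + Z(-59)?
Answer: 1027011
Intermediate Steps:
Z(t) = -5*t³ (Z(t) = -5*t*t² = -5*t³)
116 + Z(-59) = 116 - 5*(-59)³ = 116 - 5*(-205379) = 116 + 1026895 = 1027011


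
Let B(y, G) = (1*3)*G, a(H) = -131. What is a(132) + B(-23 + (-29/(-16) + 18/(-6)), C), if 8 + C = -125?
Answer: -530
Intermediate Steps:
C = -133 (C = -8 - 125 = -133)
B(y, G) = 3*G
a(132) + B(-23 + (-29/(-16) + 18/(-6)), C) = -131 + 3*(-133) = -131 - 399 = -530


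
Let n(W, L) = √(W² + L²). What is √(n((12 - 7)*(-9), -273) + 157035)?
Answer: √(157035 + 3*√8506) ≈ 396.63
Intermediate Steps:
n(W, L) = √(L² + W²)
√(n((12 - 7)*(-9), -273) + 157035) = √(√((-273)² + ((12 - 7)*(-9))²) + 157035) = √(√(74529 + (5*(-9))²) + 157035) = √(√(74529 + (-45)²) + 157035) = √(√(74529 + 2025) + 157035) = √(√76554 + 157035) = √(3*√8506 + 157035) = √(157035 + 3*√8506)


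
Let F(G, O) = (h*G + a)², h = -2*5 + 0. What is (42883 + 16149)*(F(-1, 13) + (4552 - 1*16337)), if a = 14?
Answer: -661689688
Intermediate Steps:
h = -10 (h = -10 + 0 = -10)
F(G, O) = (14 - 10*G)² (F(G, O) = (-10*G + 14)² = (14 - 10*G)²)
(42883 + 16149)*(F(-1, 13) + (4552 - 1*16337)) = (42883 + 16149)*(4*(7 - 5*(-1))² + (4552 - 1*16337)) = 59032*(4*(7 + 5)² + (4552 - 16337)) = 59032*(4*12² - 11785) = 59032*(4*144 - 11785) = 59032*(576 - 11785) = 59032*(-11209) = -661689688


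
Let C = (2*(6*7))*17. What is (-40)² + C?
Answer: 3028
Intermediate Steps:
C = 1428 (C = (2*42)*17 = 84*17 = 1428)
(-40)² + C = (-40)² + 1428 = 1600 + 1428 = 3028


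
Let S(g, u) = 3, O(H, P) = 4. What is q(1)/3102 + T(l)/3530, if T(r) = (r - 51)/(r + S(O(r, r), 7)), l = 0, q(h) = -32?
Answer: -82847/5475030 ≈ -0.015132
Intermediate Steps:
T(r) = (-51 + r)/(3 + r) (T(r) = (r - 51)/(r + 3) = (-51 + r)/(3 + r))
q(1)/3102 + T(l)/3530 = -32/3102 + ((-51 + 0)/(3 + 0))/3530 = -32*1/3102 + (-51/3)*(1/3530) = -16/1551 + ((⅓)*(-51))*(1/3530) = -16/1551 - 17*1/3530 = -16/1551 - 17/3530 = -82847/5475030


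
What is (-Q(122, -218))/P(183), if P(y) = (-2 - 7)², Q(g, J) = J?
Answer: 218/81 ≈ 2.6914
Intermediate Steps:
P(y) = 81 (P(y) = (-9)² = 81)
(-Q(122, -218))/P(183) = -1*(-218)/81 = 218*(1/81) = 218/81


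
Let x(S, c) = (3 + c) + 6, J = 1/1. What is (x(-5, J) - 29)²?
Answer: 361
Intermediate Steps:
J = 1 (J = 1*1 = 1)
x(S, c) = 9 + c
(x(-5, J) - 29)² = ((9 + 1) - 29)² = (10 - 29)² = (-19)² = 361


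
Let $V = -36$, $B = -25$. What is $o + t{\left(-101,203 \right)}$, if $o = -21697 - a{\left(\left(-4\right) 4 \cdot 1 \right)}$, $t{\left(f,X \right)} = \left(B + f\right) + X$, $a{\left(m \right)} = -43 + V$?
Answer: $-21541$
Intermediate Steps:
$a{\left(m \right)} = -79$ ($a{\left(m \right)} = -43 - 36 = -79$)
$t{\left(f,X \right)} = -25 + X + f$ ($t{\left(f,X \right)} = \left(-25 + f\right) + X = -25 + X + f$)
$o = -21618$ ($o = -21697 - -79 = -21697 + 79 = -21618$)
$o + t{\left(-101,203 \right)} = -21618 - -77 = -21618 + 77 = -21541$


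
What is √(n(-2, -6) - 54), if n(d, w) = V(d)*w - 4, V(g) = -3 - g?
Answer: 2*I*√13 ≈ 7.2111*I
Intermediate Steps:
n(d, w) = -4 + w*(-3 - d) (n(d, w) = (-3 - d)*w - 4 = w*(-3 - d) - 4 = -4 + w*(-3 - d))
√(n(-2, -6) - 54) = √((-4 - 1*(-6)*(3 - 2)) - 54) = √((-4 - 1*(-6)*1) - 54) = √((-4 + 6) - 54) = √(2 - 54) = √(-52) = 2*I*√13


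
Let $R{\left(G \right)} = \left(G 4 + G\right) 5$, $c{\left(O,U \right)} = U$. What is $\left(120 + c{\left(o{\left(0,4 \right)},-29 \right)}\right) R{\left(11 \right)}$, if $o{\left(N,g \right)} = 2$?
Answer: $25025$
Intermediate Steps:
$R{\left(G \right)} = 25 G$ ($R{\left(G \right)} = \left(4 G + G\right) 5 = 5 G 5 = 25 G$)
$\left(120 + c{\left(o{\left(0,4 \right)},-29 \right)}\right) R{\left(11 \right)} = \left(120 - 29\right) 25 \cdot 11 = 91 \cdot 275 = 25025$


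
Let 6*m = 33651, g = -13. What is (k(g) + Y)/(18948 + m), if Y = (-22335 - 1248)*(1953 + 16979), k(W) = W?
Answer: -892946738/49113 ≈ -18181.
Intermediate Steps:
m = 11217/2 (m = (1/6)*33651 = 11217/2 ≈ 5608.5)
Y = -446473356 (Y = -23583*18932 = -446473356)
(k(g) + Y)/(18948 + m) = (-13 - 446473356)/(18948 + 11217/2) = -446473369/49113/2 = -446473369*2/49113 = -892946738/49113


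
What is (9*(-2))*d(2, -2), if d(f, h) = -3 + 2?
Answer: 18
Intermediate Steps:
d(f, h) = -1
(9*(-2))*d(2, -2) = (9*(-2))*(-1) = -18*(-1) = 18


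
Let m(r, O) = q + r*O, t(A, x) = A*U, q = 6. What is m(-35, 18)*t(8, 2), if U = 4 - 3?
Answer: -4992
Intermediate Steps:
U = 1
t(A, x) = A (t(A, x) = A*1 = A)
m(r, O) = 6 + O*r (m(r, O) = 6 + r*O = 6 + O*r)
m(-35, 18)*t(8, 2) = (6 + 18*(-35))*8 = (6 - 630)*8 = -624*8 = -4992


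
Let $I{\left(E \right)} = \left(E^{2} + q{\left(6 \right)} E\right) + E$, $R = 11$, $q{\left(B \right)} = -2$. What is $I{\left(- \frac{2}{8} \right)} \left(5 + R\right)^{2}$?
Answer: $80$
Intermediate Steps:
$I{\left(E \right)} = E^{2} - E$ ($I{\left(E \right)} = \left(E^{2} - 2 E\right) + E = E^{2} - E$)
$I{\left(- \frac{2}{8} \right)} \left(5 + R\right)^{2} = - \frac{2}{8} \left(-1 - \frac{2}{8}\right) \left(5 + 11\right)^{2} = \left(-2\right) \frac{1}{8} \left(-1 - \frac{1}{4}\right) 16^{2} = - \frac{-1 - \frac{1}{4}}{4} \cdot 256 = \left(- \frac{1}{4}\right) \left(- \frac{5}{4}\right) 256 = \frac{5}{16} \cdot 256 = 80$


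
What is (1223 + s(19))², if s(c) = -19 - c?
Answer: 1404225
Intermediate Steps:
(1223 + s(19))² = (1223 + (-19 - 1*19))² = (1223 + (-19 - 19))² = (1223 - 38)² = 1185² = 1404225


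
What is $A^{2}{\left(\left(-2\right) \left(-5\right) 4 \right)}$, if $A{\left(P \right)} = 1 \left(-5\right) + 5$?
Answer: $0$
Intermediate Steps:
$A{\left(P \right)} = 0$ ($A{\left(P \right)} = -5 + 5 = 0$)
$A^{2}{\left(\left(-2\right) \left(-5\right) 4 \right)} = 0^{2} = 0$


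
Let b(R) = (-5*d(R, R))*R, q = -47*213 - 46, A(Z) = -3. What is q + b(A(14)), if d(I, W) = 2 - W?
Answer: -9982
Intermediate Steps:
q = -10057 (q = -10011 - 46 = -10057)
b(R) = R*(-10 + 5*R) (b(R) = (-5*(2 - R))*R = (-10 + 5*R)*R = R*(-10 + 5*R))
q + b(A(14)) = -10057 + 5*(-3)*(-2 - 3) = -10057 + 5*(-3)*(-5) = -10057 + 75 = -9982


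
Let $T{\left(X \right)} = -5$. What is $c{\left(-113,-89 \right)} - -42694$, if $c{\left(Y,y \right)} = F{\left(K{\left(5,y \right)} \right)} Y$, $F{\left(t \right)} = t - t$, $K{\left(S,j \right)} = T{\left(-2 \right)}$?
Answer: $42694$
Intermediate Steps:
$K{\left(S,j \right)} = -5$
$F{\left(t \right)} = 0$
$c{\left(Y,y \right)} = 0$ ($c{\left(Y,y \right)} = 0 Y = 0$)
$c{\left(-113,-89 \right)} - -42694 = 0 - -42694 = 0 + 42694 = 42694$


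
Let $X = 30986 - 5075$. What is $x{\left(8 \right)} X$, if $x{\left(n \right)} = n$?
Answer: $207288$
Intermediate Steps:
$X = 25911$ ($X = 30986 - 5075 = 25911$)
$x{\left(8 \right)} X = 8 \cdot 25911 = 207288$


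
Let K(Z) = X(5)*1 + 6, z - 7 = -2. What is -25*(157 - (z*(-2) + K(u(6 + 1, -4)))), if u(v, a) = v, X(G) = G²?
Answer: -3400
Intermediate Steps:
z = 5 (z = 7 - 2 = 5)
K(Z) = 31 (K(Z) = 5²*1 + 6 = 25*1 + 6 = 25 + 6 = 31)
-25*(157 - (z*(-2) + K(u(6 + 1, -4)))) = -25*(157 - (5*(-2) + 31)) = -25*(157 - (-10 + 31)) = -25*(157 - 1*21) = -25*(157 - 21) = -25*136 = -3400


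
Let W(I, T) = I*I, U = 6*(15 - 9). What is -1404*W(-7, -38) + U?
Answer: -68760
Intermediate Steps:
U = 36 (U = 6*6 = 36)
W(I, T) = I²
-1404*W(-7, -38) + U = -1404*(-7)² + 36 = -1404*49 + 36 = -68796 + 36 = -68760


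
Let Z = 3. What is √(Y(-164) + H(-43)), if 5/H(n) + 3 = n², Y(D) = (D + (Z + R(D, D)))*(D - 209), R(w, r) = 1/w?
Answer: √344018883467415/75686 ≈ 245.06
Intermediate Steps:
Y(D) = (-209 + D)*(3 + D + 1/D) (Y(D) = (D + (3 + 1/D))*(D - 209) = (3 + D + 1/D)*(-209 + D) = (-209 + D)*(3 + D + 1/D))
H(n) = 5/(-3 + n²)
√(Y(-164) + H(-43)) = √((-626 + (-164)² - 209/(-164) - 206*(-164)) + 5/(-3 + (-43)²)) = √((-626 + 26896 - 209*(-1/164) + 33784) + 5/(-3 + 1849)) = √((-626 + 26896 + 209/164 + 33784) + 5/1846) = √(9849065/164 + 5*(1/1846)) = √(9849065/164 + 5/1846) = √(9090687405/151372) = √344018883467415/75686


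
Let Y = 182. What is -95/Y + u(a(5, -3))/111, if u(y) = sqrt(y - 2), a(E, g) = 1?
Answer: -95/182 + I/111 ≈ -0.52198 + 0.009009*I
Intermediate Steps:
u(y) = sqrt(-2 + y)
-95/Y + u(a(5, -3))/111 = -95/182 + sqrt(-2 + 1)/111 = -95*1/182 + sqrt(-1)*(1/111) = -95/182 + I*(1/111) = -95/182 + I/111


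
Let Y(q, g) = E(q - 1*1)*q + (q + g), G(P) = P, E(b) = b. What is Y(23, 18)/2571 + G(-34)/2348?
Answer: 598471/3018354 ≈ 0.19828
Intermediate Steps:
Y(q, g) = g + q + q*(-1 + q) (Y(q, g) = (q - 1*1)*q + (q + g) = (q - 1)*q + (g + q) = (-1 + q)*q + (g + q) = q*(-1 + q) + (g + q) = g + q + q*(-1 + q))
Y(23, 18)/2571 + G(-34)/2348 = (18 + 23²)/2571 - 34/2348 = (18 + 529)*(1/2571) - 34*1/2348 = 547*(1/2571) - 17/1174 = 547/2571 - 17/1174 = 598471/3018354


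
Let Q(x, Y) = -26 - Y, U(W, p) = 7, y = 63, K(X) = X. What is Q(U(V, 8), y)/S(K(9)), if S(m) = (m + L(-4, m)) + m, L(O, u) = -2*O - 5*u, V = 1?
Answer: 89/19 ≈ 4.6842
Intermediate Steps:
L(O, u) = -5*u - 2*O
S(m) = 8 - 3*m (S(m) = (m + (-5*m - 2*(-4))) + m = (m + (-5*m + 8)) + m = (m + (8 - 5*m)) + m = (8 - 4*m) + m = 8 - 3*m)
Q(U(V, 8), y)/S(K(9)) = (-26 - 1*63)/(8 - 3*9) = (-26 - 63)/(8 - 27) = -89/(-19) = -89*(-1/19) = 89/19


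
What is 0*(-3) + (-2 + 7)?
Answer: 5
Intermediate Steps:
0*(-3) + (-2 + 7) = 0 + 5 = 5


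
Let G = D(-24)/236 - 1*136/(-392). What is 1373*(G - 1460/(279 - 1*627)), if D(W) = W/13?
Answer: 20356935530/3269721 ≈ 6225.9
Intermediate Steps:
D(W) = W/13 (D(W) = W*(1/13) = W/13)
G = 12745/37583 (G = ((1/13)*(-24))/236 - 1*136/(-392) = -24/13*1/236 - 136*(-1/392) = -6/767 + 17/49 = 12745/37583 ≈ 0.33912)
1373*(G - 1460/(279 - 1*627)) = 1373*(12745/37583 - 1460/(279 - 1*627)) = 1373*(12745/37583 - 1460/(279 - 627)) = 1373*(12745/37583 - 1460/(-348)) = 1373*(12745/37583 - 1460*(-1/348)) = 1373*(12745/37583 + 365/87) = 1373*(14826610/3269721) = 20356935530/3269721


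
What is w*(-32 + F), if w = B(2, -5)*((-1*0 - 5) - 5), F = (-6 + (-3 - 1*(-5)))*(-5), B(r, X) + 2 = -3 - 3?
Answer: -960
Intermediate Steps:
B(r, X) = -8 (B(r, X) = -2 + (-3 - 3) = -2 - 6 = -8)
F = 20 (F = (-6 + (-3 + 5))*(-5) = (-6 + 2)*(-5) = -4*(-5) = 20)
w = 80 (w = -8*((-1*0 - 5) - 5) = -8*((0 - 5) - 5) = -8*(-5 - 5) = -8*(-10) = 80)
w*(-32 + F) = 80*(-32 + 20) = 80*(-12) = -960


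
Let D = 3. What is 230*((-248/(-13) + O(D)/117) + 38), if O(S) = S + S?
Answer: 512440/39 ≈ 13139.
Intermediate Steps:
O(S) = 2*S
230*((-248/(-13) + O(D)/117) + 38) = 230*((-248/(-13) + (2*3)/117) + 38) = 230*((-248*(-1/13) + 6*(1/117)) + 38) = 230*((248/13 + 2/39) + 38) = 230*(746/39 + 38) = 230*(2228/39) = 512440/39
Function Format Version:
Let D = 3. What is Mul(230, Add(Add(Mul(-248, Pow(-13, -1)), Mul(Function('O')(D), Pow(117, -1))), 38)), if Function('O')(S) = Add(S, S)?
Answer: Rational(512440, 39) ≈ 13139.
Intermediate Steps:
Function('O')(S) = Mul(2, S)
Mul(230, Add(Add(Mul(-248, Pow(-13, -1)), Mul(Function('O')(D), Pow(117, -1))), 38)) = Mul(230, Add(Add(Mul(-248, Pow(-13, -1)), Mul(Mul(2, 3), Pow(117, -1))), 38)) = Mul(230, Add(Add(Mul(-248, Rational(-1, 13)), Mul(6, Rational(1, 117))), 38)) = Mul(230, Add(Add(Rational(248, 13), Rational(2, 39)), 38)) = Mul(230, Add(Rational(746, 39), 38)) = Mul(230, Rational(2228, 39)) = Rational(512440, 39)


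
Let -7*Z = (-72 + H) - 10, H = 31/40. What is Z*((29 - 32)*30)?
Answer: -29241/28 ≈ -1044.3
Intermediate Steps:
H = 31/40 (H = 31*(1/40) = 31/40 ≈ 0.77500)
Z = 3249/280 (Z = -((-72 + 31/40) - 10)/7 = -(-2849/40 - 10)/7 = -⅐*(-3249/40) = 3249/280 ≈ 11.604)
Z*((29 - 32)*30) = 3249*((29 - 32)*30)/280 = 3249*(-3*30)/280 = (3249/280)*(-90) = -29241/28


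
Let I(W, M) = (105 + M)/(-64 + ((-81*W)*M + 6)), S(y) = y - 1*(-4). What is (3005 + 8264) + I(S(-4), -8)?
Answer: 653505/58 ≈ 11267.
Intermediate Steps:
S(y) = 4 + y (S(y) = y + 4 = 4 + y)
I(W, M) = (105 + M)/(-58 - 81*M*W) (I(W, M) = (105 + M)/(-64 + (-81*M*W + 6)) = (105 + M)/(-64 + (6 - 81*M*W)) = (105 + M)/(-58 - 81*M*W))
(3005 + 8264) + I(S(-4), -8) = (3005 + 8264) + (-105 - 1*(-8))/(58 + 81*(-8)*(4 - 4)) = 11269 + (-105 + 8)/(58 + 81*(-8)*0) = 11269 - 97/(58 + 0) = 11269 - 97/58 = 653505/58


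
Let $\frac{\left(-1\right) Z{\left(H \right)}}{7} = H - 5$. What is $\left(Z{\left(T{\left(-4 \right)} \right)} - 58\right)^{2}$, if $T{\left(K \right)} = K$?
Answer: $25$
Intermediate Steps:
$Z{\left(H \right)} = 35 - 7 H$ ($Z{\left(H \right)} = - 7 \left(H - 5\right) = - 7 \left(-5 + H\right) = 35 - 7 H$)
$\left(Z{\left(T{\left(-4 \right)} \right)} - 58\right)^{2} = \left(\left(35 - -28\right) - 58\right)^{2} = \left(\left(35 + 28\right) - 58\right)^{2} = \left(63 - 58\right)^{2} = 5^{2} = 25$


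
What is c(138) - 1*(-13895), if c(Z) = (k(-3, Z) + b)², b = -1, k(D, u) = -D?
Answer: 13899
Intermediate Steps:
c(Z) = 4 (c(Z) = (-1*(-3) - 1)² = (3 - 1)² = 2² = 4)
c(138) - 1*(-13895) = 4 - 1*(-13895) = 4 + 13895 = 13899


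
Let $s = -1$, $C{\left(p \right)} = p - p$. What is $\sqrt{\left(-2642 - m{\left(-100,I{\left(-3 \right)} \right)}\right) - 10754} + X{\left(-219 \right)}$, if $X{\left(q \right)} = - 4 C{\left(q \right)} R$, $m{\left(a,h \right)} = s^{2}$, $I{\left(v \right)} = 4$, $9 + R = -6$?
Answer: $i \sqrt{13397} \approx 115.75 i$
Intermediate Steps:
$C{\left(p \right)} = 0$
$R = -15$ ($R = -9 - 6 = -15$)
$m{\left(a,h \right)} = 1$ ($m{\left(a,h \right)} = \left(-1\right)^{2} = 1$)
$X{\left(q \right)} = 0$ ($X{\left(q \right)} = \left(-4\right) 0 \left(-15\right) = 0 \left(-15\right) = 0$)
$\sqrt{\left(-2642 - m{\left(-100,I{\left(-3 \right)} \right)}\right) - 10754} + X{\left(-219 \right)} = \sqrt{\left(-2642 - 1\right) - 10754} + 0 = \sqrt{-2643 - 10754} + 0 = \sqrt{-13397} + 0 = i \sqrt{13397} + 0 = i \sqrt{13397}$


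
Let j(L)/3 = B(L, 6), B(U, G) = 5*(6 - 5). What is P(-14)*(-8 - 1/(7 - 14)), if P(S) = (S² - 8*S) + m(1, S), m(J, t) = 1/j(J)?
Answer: -50831/21 ≈ -2420.5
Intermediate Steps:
B(U, G) = 5 (B(U, G) = 5*1 = 5)
j(L) = 15 (j(L) = 3*5 = 15)
m(J, t) = 1/15
P(S) = 1/15 + S² - 8*S (P(S) = (S² - 8*S) + 1/15 = 1/15 + S² - 8*S)
P(-14)*(-8 - 1/(7 - 14)) = (1/15 + (-14)² - 8*(-14))*(-8 - 1/(7 - 14)) = (1/15 + 196 + 112)*(-8 - 1/(-7)) = 4621*(-8 - 1*(-⅐))/15 = 4621*(-8 + ⅐)/15 = (4621/15)*(-55/7) = -50831/21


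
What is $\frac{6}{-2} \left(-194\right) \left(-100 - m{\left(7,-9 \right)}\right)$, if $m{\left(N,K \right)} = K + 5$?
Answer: $-55872$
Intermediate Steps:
$m{\left(N,K \right)} = 5 + K$
$\frac{6}{-2} \left(-194\right) \left(-100 - m{\left(7,-9 \right)}\right) = \frac{6}{-2} \left(-194\right) \left(-100 - \left(5 - 9\right)\right) = 6 \left(- \frac{1}{2}\right) \left(-194\right) \left(-100 - -4\right) = \left(-3\right) \left(-194\right) \left(-100 + 4\right) = 582 \left(-96\right) = -55872$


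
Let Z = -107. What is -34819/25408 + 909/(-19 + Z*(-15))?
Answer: -16063531/20148544 ≈ -0.79726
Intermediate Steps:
-34819/25408 + 909/(-19 + Z*(-15)) = -34819/25408 + 909/(-19 - 107*(-15)) = -34819*1/25408 + 909/(-19 + 1605) = -34819/25408 + 909/1586 = -16063531/20148544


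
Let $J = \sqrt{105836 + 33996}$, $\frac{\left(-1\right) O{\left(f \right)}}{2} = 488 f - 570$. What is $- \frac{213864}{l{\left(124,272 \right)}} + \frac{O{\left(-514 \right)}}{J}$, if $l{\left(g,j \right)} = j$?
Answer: $- \frac{26733}{34} + \frac{125701 \sqrt{34958}}{17479} \approx 558.34$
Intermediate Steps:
$O{\left(f \right)} = 1140 - 976 f$ ($O{\left(f \right)} = - 2 \left(488 f - 570\right) = - 2 \left(-570 + 488 f\right) = 1140 - 976 f$)
$J = 2 \sqrt{34958}$ ($J = \sqrt{139832} = 2 \sqrt{34958} \approx 373.94$)
$- \frac{213864}{l{\left(124,272 \right)}} + \frac{O{\left(-514 \right)}}{J} = - \frac{213864}{272} + \frac{1140 - -501664}{2 \sqrt{34958}} = \left(-213864\right) \frac{1}{272} + \left(1140 + 501664\right) \frac{\sqrt{34958}}{69916} = - \frac{26733}{34} + 502804 \frac{\sqrt{34958}}{69916} = - \frac{26733}{34} + \frac{125701 \sqrt{34958}}{17479}$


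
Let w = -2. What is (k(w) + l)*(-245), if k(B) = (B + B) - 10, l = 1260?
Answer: -305270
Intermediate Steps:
k(B) = -10 + 2*B (k(B) = 2*B - 10 = -10 + 2*B)
(k(w) + l)*(-245) = ((-10 + 2*(-2)) + 1260)*(-245) = ((-10 - 4) + 1260)*(-245) = (-14 + 1260)*(-245) = 1246*(-245) = -305270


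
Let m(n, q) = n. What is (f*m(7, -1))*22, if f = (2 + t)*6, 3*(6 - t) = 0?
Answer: 7392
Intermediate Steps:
t = 6 (t = 6 - ⅓*0 = 6 + 0 = 6)
f = 48 (f = (2 + 6)*6 = 8*6 = 48)
(f*m(7, -1))*22 = (48*7)*22 = 336*22 = 7392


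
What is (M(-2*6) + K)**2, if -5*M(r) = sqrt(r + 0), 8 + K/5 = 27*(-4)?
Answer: 8409988/25 + 464*I*sqrt(3) ≈ 3.364e+5 + 803.67*I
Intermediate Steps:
K = -580 (K = -40 + 5*(27*(-4)) = -40 + 5*(-108) = -40 - 540 = -580)
M(r) = -sqrt(r)/5 (M(r) = -sqrt(r + 0)/5 = -sqrt(r)/5)
(M(-2*6) + K)**2 = (-2*I*sqrt(3)/5 - 580)**2 = (-580 - 2*I*sqrt(3)/5)**2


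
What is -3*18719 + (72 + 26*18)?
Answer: -55617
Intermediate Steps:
-3*18719 + (72 + 26*18) = -56157 + (72 + 468) = -56157 + 540 = -55617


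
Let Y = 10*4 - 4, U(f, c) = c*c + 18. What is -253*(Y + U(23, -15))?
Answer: -70587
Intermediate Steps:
U(f, c) = 18 + c² (U(f, c) = c² + 18 = 18 + c²)
Y = 36 (Y = 40 - 4 = 36)
-253*(Y + U(23, -15)) = -253*(36 + (18 + (-15)²)) = -253*(36 + (18 + 225)) = -253*(36 + 243) = -253*279 = -70587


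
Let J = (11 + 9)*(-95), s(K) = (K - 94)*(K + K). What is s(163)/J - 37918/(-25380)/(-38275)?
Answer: -54627955693/4614242625 ≈ -11.839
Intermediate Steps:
s(K) = 2*K*(-94 + K) (s(K) = (-94 + K)*(2*K) = 2*K*(-94 + K))
J = -1900 (J = 20*(-95) = -1900)
s(163)/J - 37918/(-25380)/(-38275) = (2*163*(-94 + 163))/(-1900) - 37918/(-25380)/(-38275) = (2*163*69)*(-1/1900) - 37918*(-1/25380)*(-1/38275) = 22494*(-1/1900) + (18959/12690)*(-1/38275) = -11247/950 - 18959/485709750 = -54627955693/4614242625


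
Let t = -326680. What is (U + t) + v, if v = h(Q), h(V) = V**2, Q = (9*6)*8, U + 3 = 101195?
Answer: -38864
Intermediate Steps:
U = 101192 (U = -3 + 101195 = 101192)
Q = 432 (Q = 54*8 = 432)
v = 186624 (v = 432**2 = 186624)
(U + t) + v = (101192 - 326680) + 186624 = -225488 + 186624 = -38864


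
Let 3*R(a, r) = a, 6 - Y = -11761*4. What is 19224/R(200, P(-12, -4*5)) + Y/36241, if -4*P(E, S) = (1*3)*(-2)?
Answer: 262437619/906025 ≈ 289.66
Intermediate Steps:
Y = 47050 (Y = 6 - (-11761)*4 = 6 - 1*(-47044) = 6 + 47044 = 47050)
P(E, S) = 3/2 (P(E, S) = -1*3*(-2)/4 = -3*(-2)/4 = -¼*(-6) = 3/2)
R(a, r) = a/3
19224/R(200, P(-12, -4*5)) + Y/36241 = 19224/(((⅓)*200)) + 47050/36241 = 19224/(200/3) + 47050*(1/36241) = 19224*(3/200) + 47050/36241 = 7209/25 + 47050/36241 = 262437619/906025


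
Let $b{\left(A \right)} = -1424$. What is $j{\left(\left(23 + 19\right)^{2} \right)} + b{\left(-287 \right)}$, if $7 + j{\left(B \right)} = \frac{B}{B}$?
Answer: $-1430$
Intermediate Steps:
$j{\left(B \right)} = -6$ ($j{\left(B \right)} = -7 + \frac{B}{B} = -7 + 1 = -6$)
$j{\left(\left(23 + 19\right)^{2} \right)} + b{\left(-287 \right)} = -6 - 1424 = -1430$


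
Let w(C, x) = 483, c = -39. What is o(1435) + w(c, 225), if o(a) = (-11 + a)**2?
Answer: 2028259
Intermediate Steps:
o(1435) + w(c, 225) = (-11 + 1435)**2 + 483 = 1424**2 + 483 = 2027776 + 483 = 2028259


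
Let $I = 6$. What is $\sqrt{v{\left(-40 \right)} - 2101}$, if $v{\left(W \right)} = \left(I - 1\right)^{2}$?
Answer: $2 i \sqrt{519} \approx 45.563 i$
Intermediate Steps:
$v{\left(W \right)} = 25$ ($v{\left(W \right)} = \left(6 - 1\right)^{2} = 5^{2} = 25$)
$\sqrt{v{\left(-40 \right)} - 2101} = \sqrt{25 - 2101} = \sqrt{-2076} = 2 i \sqrt{519}$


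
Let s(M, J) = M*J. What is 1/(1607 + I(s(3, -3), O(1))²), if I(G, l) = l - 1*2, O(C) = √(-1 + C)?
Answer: 1/1611 ≈ 0.00062073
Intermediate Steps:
s(M, J) = J*M
I(G, l) = -2 + l (I(G, l) = l - 2 = -2 + l)
1/(1607 + I(s(3, -3), O(1))²) = 1/(1607 + (-2 + √(-1 + 1))²) = 1/(1607 + (-2 + √0)²) = 1/(1607 + (-2 + 0)²) = 1/(1607 + (-2)²) = 1/(1607 + 4) = 1/1611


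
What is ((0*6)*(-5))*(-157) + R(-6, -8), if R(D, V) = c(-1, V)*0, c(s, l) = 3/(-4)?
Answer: 0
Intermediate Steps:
c(s, l) = -3/4 (c(s, l) = 3*(-1/4) = -3/4)
R(D, V) = 0 (R(D, V) = -3/4*0 = 0)
((0*6)*(-5))*(-157) + R(-6, -8) = ((0*6)*(-5))*(-157) + 0 = (0*(-5))*(-157) + 0 = 0*(-157) + 0 = 0 + 0 = 0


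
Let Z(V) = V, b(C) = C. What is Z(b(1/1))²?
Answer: 1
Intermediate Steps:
Z(b(1/1))² = (1/1)² = 1² = 1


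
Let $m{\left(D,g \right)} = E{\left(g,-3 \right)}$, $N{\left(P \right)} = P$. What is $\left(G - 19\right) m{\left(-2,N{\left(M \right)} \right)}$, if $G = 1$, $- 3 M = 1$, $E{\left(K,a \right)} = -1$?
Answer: $18$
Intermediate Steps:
$M = - \frac{1}{3}$ ($M = \left(- \frac{1}{3}\right) 1 = - \frac{1}{3} \approx -0.33333$)
$m{\left(D,g \right)} = -1$
$\left(G - 19\right) m{\left(-2,N{\left(M \right)} \right)} = \left(1 - 19\right) \left(-1\right) = \left(-18\right) \left(-1\right) = 18$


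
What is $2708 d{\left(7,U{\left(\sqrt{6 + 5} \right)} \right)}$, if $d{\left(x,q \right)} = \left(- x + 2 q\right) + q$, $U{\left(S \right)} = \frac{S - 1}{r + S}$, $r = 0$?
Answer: $-10832 - \frac{8124 \sqrt{11}}{11} \approx -13281.0$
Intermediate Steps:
$U{\left(S \right)} = \frac{-1 + S}{S}$ ($U{\left(S \right)} = \frac{S - 1}{0 + S} = \frac{-1 + S}{S}$)
$d{\left(x,q \right)} = - x + 3 q$
$2708 d{\left(7,U{\left(\sqrt{6 + 5} \right)} \right)} = 2708 \left(\left(-1\right) 7 + 3 \frac{-1 + \sqrt{6 + 5}}{\sqrt{6 + 5}}\right) = 2708 \left(-7 + 3 \frac{-1 + \sqrt{11}}{\sqrt{11}}\right) = 2708 \left(-7 + 3 \frac{\sqrt{11}}{11} \left(-1 + \sqrt{11}\right)\right) = 2708 \left(-7 + 3 \frac{\sqrt{11} \left(-1 + \sqrt{11}\right)}{11}\right) = 2708 \left(-7 + \frac{3 \sqrt{11} \left(-1 + \sqrt{11}\right)}{11}\right) = -18956 + \frac{8124 \sqrt{11} \left(-1 + \sqrt{11}\right)}{11}$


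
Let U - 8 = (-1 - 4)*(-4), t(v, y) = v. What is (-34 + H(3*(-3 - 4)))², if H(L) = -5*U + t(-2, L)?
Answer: 30976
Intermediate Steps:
U = 28 (U = 8 + (-1 - 4)*(-4) = 8 - 5*(-4) = 8 + 20 = 28)
H(L) = -142 (H(L) = -5*28 - 2 = -140 - 2 = -142)
(-34 + H(3*(-3 - 4)))² = (-34 - 142)² = (-176)² = 30976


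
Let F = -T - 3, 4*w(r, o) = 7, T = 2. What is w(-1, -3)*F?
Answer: -35/4 ≈ -8.7500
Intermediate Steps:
w(r, o) = 7/4 (w(r, o) = (¼)*7 = 7/4)
F = -5 (F = -1*2 - 3 = -2 - 3 = -5)
w(-1, -3)*F = (7/4)*(-5) = -35/4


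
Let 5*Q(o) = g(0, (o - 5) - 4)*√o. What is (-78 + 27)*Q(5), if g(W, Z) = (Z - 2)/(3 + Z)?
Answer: -306*√5/5 ≈ -136.85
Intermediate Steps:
g(W, Z) = (-2 + Z)/(3 + Z)
Q(o) = √o*(-11 + o)/(5*(-6 + o)) (Q(o) = (((-2 + ((o - 5) - 4))/(3 + ((o - 5) - 4)))*√o)/5 = (((-2 + ((-5 + o) - 4))/(3 + ((-5 + o) - 4)))*√o)/5 = (((-2 + (-9 + o))/(3 + (-9 + o)))*√o)/5 = (((-11 + o)/(-6 + o))*√o)/5 = (√o*(-11 + o)/(-6 + o))/5 = √o*(-11 + o)/(5*(-6 + o)))
(-78 + 27)*Q(5) = (-78 + 27)*(√5*(-11 + 5)/(5*(-6 + 5))) = -51*√5*(-6)/(5*(-1)) = -51*√5*(-1)*(-6)/5 = -306*√5/5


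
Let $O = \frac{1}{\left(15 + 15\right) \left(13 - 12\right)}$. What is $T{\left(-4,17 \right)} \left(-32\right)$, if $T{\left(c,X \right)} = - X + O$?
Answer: $\frac{8144}{15} \approx 542.93$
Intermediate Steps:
$O = \frac{1}{30}$ ($O = \frac{1}{30 \cdot 1} = \frac{1}{30} \approx 0.033333$)
$T{\left(c,X \right)} = \frac{1}{30} - X$ ($T{\left(c,X \right)} = - X + \frac{1}{30} = \frac{1}{30} - X$)
$T{\left(-4,17 \right)} \left(-32\right) = \left(\frac{1}{30} - 17\right) \left(-32\right) = \left(- \frac{509}{30}\right) \left(-32\right) = \frac{8144}{15}$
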